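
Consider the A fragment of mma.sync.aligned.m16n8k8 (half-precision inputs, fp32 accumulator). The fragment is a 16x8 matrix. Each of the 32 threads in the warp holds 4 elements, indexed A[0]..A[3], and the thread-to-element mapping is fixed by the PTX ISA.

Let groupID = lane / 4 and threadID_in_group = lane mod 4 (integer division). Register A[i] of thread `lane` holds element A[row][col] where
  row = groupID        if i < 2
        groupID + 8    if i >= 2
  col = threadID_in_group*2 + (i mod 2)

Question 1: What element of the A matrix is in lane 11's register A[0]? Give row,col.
2,6

L=11=>grp=11>>2=2, tig=11&3=3
[0]=>row 2+0=2  col 3·2+0=6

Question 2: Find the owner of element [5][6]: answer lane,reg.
23,0

r:5=>grp=5,rB=0  c:6=>tig=3,lo=0
L=5*4+3=23  i=0*2+0=0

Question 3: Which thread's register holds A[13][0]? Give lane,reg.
20,2

r: 13->gid=5,r8=1  c: 0->tid=0,i&1=0
L=5*4+0=20  i=1*2+0=2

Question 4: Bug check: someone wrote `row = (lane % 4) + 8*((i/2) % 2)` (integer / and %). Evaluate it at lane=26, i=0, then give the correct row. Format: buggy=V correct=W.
`(lane % 4) + 8*((i/2) % 2)`[26,0]→2
26: G=6,T=2
[0] (6+0,2*2+0) = (6,4)
row: 2 vs 6

buggy=2 correct=6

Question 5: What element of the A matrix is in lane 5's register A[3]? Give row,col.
9,3

lane 5=>5/4=1, 5 mod 4=1
i=3  r:1+8=>9  c:2·1+1=>3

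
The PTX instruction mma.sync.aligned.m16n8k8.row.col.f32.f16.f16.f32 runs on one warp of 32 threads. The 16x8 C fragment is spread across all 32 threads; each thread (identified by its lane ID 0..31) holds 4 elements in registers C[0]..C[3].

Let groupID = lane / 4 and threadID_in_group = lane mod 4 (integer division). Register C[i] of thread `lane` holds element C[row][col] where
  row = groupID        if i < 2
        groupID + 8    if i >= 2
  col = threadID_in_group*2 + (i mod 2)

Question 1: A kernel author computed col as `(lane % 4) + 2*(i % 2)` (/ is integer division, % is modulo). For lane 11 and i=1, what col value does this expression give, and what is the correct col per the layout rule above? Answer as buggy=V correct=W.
`(lane % 4) + 2*(i % 2)`[11,1]->5
11: g=2,t=3
[1] (2+0,3*2+1) = (2,7)
col: 5 vs 7

buggy=5 correct=7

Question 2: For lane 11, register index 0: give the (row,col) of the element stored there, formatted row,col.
2,6

L=11→G=11>>2=2, T=11&3=3
[0]→row 2+0=2  col 3·2+0=6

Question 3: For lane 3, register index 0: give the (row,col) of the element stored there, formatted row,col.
3: gid=0,tid=3
[0] (0+0,3*2+0) = (0,6)

0,6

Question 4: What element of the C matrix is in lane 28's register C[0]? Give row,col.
L=28=>grp=28>>2=7, tig=28&3=0
[0]=>row 7+0=7  col 0·2+0=0

7,0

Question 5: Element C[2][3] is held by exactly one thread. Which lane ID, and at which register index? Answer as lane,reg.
9,1

r=2→G=2,rhi=0  c=3→T=1,p=1
L=2*4+1=9  i=0*2+1=1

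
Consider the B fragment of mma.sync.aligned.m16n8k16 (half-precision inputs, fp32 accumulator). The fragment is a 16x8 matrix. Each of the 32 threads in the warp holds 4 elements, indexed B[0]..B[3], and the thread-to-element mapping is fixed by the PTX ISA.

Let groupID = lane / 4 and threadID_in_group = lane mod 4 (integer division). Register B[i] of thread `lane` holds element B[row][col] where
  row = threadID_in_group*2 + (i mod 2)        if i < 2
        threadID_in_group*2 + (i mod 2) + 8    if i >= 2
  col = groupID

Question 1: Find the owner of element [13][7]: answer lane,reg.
30,3

c:7=>grp=7  r:13=>rB=1,tig=2,lo=1
L=7*4+2=30  i=1*2+1=3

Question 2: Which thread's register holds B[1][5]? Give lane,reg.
20,1

c=5⇒gr=5  r=1⇒Rb=0,th=0,odd=1
L=5*4+0=20  i=0*2+1=1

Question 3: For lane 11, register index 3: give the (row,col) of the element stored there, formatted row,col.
15,2

lane 11: g=2 (11/4), t=3 (11%4)
i=3: r=3*2+1+8=15, c=g=2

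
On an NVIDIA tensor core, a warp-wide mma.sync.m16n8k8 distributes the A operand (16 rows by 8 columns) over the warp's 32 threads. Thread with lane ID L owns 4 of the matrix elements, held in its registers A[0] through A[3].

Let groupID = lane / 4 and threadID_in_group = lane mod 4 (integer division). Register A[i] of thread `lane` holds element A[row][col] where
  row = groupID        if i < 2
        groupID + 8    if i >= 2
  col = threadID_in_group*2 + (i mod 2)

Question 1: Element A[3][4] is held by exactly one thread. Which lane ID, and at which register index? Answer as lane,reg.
r=3->g=3,rb=0  c=4->t=2,b0=0
L=3*4+2=14  i=0*2+0=0

14,0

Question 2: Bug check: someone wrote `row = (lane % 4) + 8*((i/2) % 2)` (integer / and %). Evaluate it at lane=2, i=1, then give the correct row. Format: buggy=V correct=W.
`(lane % 4) + 8*((i/2) % 2)`[2,1]=>2
lane 2: grp=0 (2/4), tig=2 (2%4)
i=1: r=0+0=0, c=2*2+1=5
row: 2 vs 0

buggy=2 correct=0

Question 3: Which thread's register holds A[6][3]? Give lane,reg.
r=6⇒gr=6,Rb=0  c=3⇒th=1,odd=1
L=6*4+1=25  i=0*2+1=1

25,1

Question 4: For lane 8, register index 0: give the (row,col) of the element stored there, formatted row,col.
2,0

8: gr=2,th=0
[0] (2+0,0*2+0) = (2,0)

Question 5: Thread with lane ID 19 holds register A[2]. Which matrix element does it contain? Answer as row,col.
12,6

lane 19: g=4 (19/4), t=3 (19%4)
i=2: r=4+8=12, c=3*2+0=6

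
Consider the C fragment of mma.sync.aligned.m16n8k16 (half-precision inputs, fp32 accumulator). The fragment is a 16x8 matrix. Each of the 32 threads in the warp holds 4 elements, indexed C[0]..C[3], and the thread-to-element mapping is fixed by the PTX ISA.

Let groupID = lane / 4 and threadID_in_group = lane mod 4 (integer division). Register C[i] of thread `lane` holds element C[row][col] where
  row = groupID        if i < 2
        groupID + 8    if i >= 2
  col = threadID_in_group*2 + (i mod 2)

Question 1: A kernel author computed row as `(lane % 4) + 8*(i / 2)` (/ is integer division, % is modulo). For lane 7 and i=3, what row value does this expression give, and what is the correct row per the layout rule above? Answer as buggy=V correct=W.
`(lane % 4) + 8*(i / 2)`[7,3]⇒11
lane 7: gr=1 (7/4), th=3 (7%4)
i=3: r=1+8=9, c=3*2+1=7
row: 11 vs 9

buggy=11 correct=9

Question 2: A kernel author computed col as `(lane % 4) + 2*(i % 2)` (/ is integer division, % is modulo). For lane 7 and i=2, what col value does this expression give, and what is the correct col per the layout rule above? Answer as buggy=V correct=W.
`(lane % 4) + 2*(i % 2)`[7,2]=>3
lane 7: grp=1 (7/4), tig=3 (7%4)
i=2: r=1+8=9, c=3*2+0=6
col: 3 vs 6

buggy=3 correct=6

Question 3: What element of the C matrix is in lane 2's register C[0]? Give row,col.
L=2->g=2>>2=0, t=2&3=2
[0]->row 0+0=0  col 2·2+0=4

0,4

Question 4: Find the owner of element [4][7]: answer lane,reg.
19,1

r=4->g=4,rb=0  c=7->t=3,b0=1
L=4*4+3=19  i=0*2+1=1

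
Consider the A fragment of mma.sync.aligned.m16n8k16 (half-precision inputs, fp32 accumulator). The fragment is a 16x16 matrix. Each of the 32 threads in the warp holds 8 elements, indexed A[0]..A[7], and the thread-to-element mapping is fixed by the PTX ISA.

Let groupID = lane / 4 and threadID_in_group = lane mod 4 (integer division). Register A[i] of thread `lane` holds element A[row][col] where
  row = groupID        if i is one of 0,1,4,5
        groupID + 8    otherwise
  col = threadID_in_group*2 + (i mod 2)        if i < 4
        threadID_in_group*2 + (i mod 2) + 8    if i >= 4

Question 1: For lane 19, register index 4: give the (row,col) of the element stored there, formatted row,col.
lane 19⇒19/4=4, 19 mod 4=3
i=4  r:4+0⇒4  c:2·3+0+8⇒14

4,14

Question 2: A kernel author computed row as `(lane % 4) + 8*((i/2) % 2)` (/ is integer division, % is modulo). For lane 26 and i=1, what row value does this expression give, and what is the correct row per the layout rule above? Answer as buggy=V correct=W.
`(lane % 4) + 8*((i/2) % 2)`[26,1]->2
lane 26->26/4=6, 26 mod 4=2
i=1  r:6+0->6  c:2·2+1+0->5
row: 2 vs 6

buggy=2 correct=6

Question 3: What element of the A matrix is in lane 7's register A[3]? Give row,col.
L=7->gid=7>>2=1, tid=7&3=3
[3]->row 1+8=9  col 3·2+1+0=7

9,7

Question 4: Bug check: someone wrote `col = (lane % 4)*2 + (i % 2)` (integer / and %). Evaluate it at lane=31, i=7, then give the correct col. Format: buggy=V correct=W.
buggy=7 correct=15

`(lane % 4)*2 + (i % 2)`[31,7]=>7
31: grp=7,tig=3
[7] (7+8,3*2+1+8) = (15,15)
col: 7 vs 15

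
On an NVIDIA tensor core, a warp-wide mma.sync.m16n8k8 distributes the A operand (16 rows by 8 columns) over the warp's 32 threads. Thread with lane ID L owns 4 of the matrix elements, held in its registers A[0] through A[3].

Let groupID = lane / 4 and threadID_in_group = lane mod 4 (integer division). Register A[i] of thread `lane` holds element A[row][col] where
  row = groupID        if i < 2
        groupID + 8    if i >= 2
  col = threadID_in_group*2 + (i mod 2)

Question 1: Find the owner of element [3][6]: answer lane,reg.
15,0

r:3=>grp=3,rB=0  c:6=>tig=3,lo=0
L=3*4+3=15  i=0*2+0=0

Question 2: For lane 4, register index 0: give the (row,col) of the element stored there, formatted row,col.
1,0

L=4=>grp=4>>2=1, tig=4&3=0
[0]=>row 1+0=1  col 0·2+0=0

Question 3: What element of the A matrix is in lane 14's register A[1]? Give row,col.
3,5

L=14=>grp=14>>2=3, tig=14&3=2
[1]=>row 3+0=3  col 2·2+1=5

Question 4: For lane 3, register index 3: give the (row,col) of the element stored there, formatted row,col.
8,7

lane 3: gr=0 (3/4), th=3 (3%4)
i=3: r=0+8=8, c=3*2+1=7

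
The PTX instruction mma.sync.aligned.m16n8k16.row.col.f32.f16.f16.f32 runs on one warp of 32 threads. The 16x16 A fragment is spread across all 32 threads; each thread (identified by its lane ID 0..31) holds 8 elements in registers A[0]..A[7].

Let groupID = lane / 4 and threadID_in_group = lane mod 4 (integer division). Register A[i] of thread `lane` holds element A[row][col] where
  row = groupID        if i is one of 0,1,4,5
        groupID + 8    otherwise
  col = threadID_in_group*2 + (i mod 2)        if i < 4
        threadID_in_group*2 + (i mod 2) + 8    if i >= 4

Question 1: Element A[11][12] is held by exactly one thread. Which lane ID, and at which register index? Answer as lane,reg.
14,6

r:11=>grp=3,rB=1  c:12=>cB=1,tig=2,lo=0
L=3*4+2=14  i=1*4+1*2+0=6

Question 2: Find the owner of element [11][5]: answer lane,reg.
14,3

r: 11->gid=3,r8=1  c: 5->c8=0,tid=2,i&1=1
L=3*4+2=14  i=0*4+1*2+1=3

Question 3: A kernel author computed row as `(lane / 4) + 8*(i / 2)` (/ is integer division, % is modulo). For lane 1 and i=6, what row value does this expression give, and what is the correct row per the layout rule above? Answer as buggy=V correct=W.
`(lane / 4) + 8*(i / 2)`[1,6]=>24
lane 1: grp=0 (1/4), tig=1 (1%4)
i=6: r=0+8=8, c=1*2+0+8=10
row: 24 vs 8

buggy=24 correct=8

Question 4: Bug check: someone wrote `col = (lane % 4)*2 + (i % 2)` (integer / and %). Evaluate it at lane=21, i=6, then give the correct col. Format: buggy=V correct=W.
`(lane % 4)*2 + (i % 2)`[21,6]=>2
lane 21=>21/4=5, 21 mod 4=1
i=6  r:5+8=>13  c:2·1+0+8=>10
col: 2 vs 10

buggy=2 correct=10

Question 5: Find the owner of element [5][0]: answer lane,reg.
r=5⇒gr=5,Rb=0  c=0⇒Cb=0,th=0,odd=0
L=5*4+0=20  i=0*4+0*2+0=0

20,0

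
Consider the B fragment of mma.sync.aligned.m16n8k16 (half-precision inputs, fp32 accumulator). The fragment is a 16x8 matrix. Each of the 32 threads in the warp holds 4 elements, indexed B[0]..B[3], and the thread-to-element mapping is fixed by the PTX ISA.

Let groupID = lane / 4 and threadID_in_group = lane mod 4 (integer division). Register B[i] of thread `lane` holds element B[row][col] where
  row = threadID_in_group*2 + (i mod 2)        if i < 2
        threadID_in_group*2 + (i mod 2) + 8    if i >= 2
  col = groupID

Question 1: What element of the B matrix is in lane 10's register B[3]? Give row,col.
10: g=2,t=2
[3] (2*2+1+8,2) = (13,2)

13,2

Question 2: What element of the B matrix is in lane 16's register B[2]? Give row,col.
L=16→G=16>>2=4, T=16&3=0
[2]→row 0·2+0+8=8  col G=4

8,4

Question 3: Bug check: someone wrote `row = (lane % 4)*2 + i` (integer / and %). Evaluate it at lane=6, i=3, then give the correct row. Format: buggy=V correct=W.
buggy=7 correct=13

`(lane % 4)*2 + i`[6,3]→7
lane 6: G=1 (6/4), T=2 (6%4)
i=3: r=2*2+1+8=13, c=G=1
row: 7 vs 13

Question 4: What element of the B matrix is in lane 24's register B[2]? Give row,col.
lane 24: gr=6 (24/4), th=0 (24%4)
i=2: r=0*2+0+8=8, c=gr=6

8,6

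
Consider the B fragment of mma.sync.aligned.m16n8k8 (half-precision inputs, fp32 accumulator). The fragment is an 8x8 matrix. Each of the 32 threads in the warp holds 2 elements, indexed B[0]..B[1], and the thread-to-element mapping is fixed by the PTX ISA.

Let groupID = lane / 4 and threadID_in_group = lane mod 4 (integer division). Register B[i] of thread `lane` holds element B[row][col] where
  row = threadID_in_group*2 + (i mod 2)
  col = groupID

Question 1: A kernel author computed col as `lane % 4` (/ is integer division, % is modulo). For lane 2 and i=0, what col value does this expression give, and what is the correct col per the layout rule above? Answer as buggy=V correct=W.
buggy=2 correct=0

`lane % 4`[2,0]->2
L=2->gid=2>>2=0, tid=2&3=2
[0]->row 2·2+0=4  col gid=0
col: 2 vs 0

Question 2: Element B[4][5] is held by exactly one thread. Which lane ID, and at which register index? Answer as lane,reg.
c: 5->gid=5  r: 4->tid=2,i&1=0
L=5*4+2=22  i=0=0

22,0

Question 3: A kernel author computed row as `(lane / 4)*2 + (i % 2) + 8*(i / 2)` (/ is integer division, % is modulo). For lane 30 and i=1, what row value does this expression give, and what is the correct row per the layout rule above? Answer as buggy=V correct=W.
buggy=15 correct=5

`(lane / 4)*2 + (i % 2) + 8*(i / 2)`[30,1]->15
30: g=7,t=2
[1] (2*2+1,7) = (5,7)
row: 15 vs 5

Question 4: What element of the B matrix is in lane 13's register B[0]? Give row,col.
2,3

lane 13->13/4=3, 13 mod 4=1
i=0  r:2·1+0->2  c:3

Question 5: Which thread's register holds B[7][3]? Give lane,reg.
15,1

c=3→G=3  r=7→T=3,p=1
L=3*4+3=15  i=1=1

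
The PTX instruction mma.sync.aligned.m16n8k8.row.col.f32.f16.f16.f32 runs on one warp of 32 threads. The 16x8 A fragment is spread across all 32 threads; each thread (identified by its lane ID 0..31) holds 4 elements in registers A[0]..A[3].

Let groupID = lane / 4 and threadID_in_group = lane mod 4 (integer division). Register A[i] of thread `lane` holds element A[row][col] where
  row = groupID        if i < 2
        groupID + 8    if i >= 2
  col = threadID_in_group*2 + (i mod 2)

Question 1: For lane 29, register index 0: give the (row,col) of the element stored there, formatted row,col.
7,2

lane 29: gr=7 (29/4), th=1 (29%4)
i=0: r=7+0=7, c=1*2+0=2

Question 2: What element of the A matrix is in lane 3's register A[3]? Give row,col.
8,7

L=3=>grp=3>>2=0, tig=3&3=3
[3]=>row 0+8=8  col 3·2+1=7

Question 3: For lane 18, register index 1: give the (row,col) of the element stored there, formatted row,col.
L=18->gid=18>>2=4, tid=18&3=2
[1]->row 4+0=4  col 2·2+1=5

4,5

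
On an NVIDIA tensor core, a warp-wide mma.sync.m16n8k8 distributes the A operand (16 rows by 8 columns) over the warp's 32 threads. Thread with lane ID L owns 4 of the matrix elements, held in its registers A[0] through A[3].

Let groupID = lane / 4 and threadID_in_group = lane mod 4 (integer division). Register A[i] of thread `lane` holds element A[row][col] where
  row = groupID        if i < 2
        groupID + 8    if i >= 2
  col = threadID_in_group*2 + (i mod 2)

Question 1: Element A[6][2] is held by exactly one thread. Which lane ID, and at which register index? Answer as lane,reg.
25,0

r=6→G=6,rhi=0  c=2→T=1,p=0
L=6*4+1=25  i=0*2+0=0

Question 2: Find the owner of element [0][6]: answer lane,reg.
r:0=>grp=0,rB=0  c:6=>tig=3,lo=0
L=0*4+3=3  i=0*2+0=0

3,0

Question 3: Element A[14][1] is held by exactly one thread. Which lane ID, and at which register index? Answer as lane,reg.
r:14=>grp=6,rB=1  c:1=>tig=0,lo=1
L=6*4+0=24  i=1*2+1=3

24,3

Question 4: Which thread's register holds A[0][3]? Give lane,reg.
r=0⇒gr=0,Rb=0  c=3⇒th=1,odd=1
L=0*4+1=1  i=0*2+1=1

1,1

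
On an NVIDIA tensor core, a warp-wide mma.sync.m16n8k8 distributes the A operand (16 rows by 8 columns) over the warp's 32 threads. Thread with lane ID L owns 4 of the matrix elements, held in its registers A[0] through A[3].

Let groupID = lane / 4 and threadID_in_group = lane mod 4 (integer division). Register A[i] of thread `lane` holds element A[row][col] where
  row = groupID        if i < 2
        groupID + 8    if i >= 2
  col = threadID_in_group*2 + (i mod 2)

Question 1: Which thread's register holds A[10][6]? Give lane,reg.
11,2

r=10→G=2,rhi=1  c=6→T=3,p=0
L=2*4+3=11  i=1*2+0=2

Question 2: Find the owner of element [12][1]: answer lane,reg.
r:12=>grp=4,rB=1  c:1=>tig=0,lo=1
L=4*4+0=16  i=1*2+1=3

16,3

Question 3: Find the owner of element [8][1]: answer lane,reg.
0,3

r:8=>grp=0,rB=1  c:1=>tig=0,lo=1
L=0*4+0=0  i=1*2+1=3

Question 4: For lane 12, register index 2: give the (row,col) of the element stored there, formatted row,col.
11,0

lane 12=>12/4=3, 12 mod 4=0
i=2  r:3+8=>11  c:2·0+0=>0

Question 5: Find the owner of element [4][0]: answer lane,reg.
16,0

r: 4->gid=4,r8=0  c: 0->tid=0,i&1=0
L=4*4+0=16  i=0*2+0=0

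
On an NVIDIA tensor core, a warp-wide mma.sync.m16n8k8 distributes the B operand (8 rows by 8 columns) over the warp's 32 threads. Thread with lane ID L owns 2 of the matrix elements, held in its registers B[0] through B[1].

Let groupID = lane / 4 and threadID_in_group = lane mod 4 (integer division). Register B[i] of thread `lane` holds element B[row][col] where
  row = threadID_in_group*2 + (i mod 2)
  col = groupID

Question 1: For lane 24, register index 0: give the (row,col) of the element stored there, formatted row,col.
0,6

lane 24: g=6 (24/4), t=0 (24%4)
i=0: r=0*2+0=0, c=g=6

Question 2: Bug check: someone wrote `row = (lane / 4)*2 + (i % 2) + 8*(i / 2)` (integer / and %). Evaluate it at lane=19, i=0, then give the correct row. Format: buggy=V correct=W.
buggy=8 correct=6

`(lane / 4)*2 + (i % 2) + 8*(i / 2)`[19,0]=>8
L=19=>grp=19>>2=4, tig=19&3=3
[0]=>row 3·2+0=6  col grp=4
row: 8 vs 6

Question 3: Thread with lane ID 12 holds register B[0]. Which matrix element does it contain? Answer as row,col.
L=12->gid=12>>2=3, tid=12&3=0
[0]->row 0·2+0=0  col gid=3

0,3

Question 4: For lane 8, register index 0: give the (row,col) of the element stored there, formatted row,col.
8: gr=2,th=0
[0] (0*2+0,2) = (0,2)

0,2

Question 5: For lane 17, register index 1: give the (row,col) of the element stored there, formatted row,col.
lane 17=>17/4=4, 17 mod 4=1
i=1  r:2·1+1=>3  c:4

3,4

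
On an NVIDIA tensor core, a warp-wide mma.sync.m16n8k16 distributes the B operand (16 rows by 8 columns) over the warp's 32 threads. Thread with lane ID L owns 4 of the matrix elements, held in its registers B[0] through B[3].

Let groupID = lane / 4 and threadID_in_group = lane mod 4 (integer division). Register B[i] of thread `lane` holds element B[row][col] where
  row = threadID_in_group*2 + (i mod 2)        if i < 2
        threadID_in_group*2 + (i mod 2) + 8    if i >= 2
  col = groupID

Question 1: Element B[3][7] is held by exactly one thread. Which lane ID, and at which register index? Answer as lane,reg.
c=7->g=7  r=3->rb=0,t=1,b0=1
L=7*4+1=29  i=0*2+1=1

29,1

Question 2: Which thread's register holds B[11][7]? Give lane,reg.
c=7⇒gr=7  r=11⇒Rb=1,th=1,odd=1
L=7*4+1=29  i=1*2+1=3

29,3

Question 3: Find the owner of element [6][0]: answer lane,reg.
3,0

c=0→G=0  r=6→rhi=0,T=3,p=0
L=0*4+3=3  i=0*2+0=0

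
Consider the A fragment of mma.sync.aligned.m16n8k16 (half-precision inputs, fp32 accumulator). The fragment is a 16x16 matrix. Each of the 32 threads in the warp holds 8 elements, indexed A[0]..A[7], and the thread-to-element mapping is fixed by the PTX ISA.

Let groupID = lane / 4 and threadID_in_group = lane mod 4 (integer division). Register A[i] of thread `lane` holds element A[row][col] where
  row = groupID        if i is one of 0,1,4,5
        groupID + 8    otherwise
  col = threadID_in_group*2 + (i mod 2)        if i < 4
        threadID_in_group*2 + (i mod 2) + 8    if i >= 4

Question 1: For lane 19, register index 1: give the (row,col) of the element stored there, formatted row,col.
4,7

lane 19→19/4=4, 19 mod 4=3
i=1  r:4+0→4  c:2·3+1+0→7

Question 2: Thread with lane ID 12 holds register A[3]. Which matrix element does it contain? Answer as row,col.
11,1

lane 12: G=3 (12/4), T=0 (12%4)
i=3: r=3+8=11, c=0*2+1+0=1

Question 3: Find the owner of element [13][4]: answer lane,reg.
r=13->g=5,rb=1  c=4->cb=0,t=2,b0=0
L=5*4+2=22  i=0*4+1*2+0=2

22,2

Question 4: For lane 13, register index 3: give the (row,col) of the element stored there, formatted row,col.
11,3

13: g=3,t=1
[3] (3+8,1*2+1+0) = (11,3)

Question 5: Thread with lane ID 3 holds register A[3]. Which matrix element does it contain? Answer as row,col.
3: grp=0,tig=3
[3] (0+8,3*2+1+0) = (8,7)

8,7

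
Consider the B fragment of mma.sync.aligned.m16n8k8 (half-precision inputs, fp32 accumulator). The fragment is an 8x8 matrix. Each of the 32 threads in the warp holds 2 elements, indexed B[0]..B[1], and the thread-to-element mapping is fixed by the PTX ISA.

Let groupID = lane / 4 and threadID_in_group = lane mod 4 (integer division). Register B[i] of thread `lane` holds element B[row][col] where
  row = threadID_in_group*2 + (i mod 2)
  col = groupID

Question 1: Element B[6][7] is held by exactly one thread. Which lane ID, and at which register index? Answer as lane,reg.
31,0

c:7=>grp=7  r:6=>tig=3,lo=0
L=7*4+3=31  i=0=0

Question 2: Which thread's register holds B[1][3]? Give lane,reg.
12,1

c=3->g=3  r=1->t=0,b0=1
L=3*4+0=12  i=1=1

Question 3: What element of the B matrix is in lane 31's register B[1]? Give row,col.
L=31->g=31>>2=7, t=31&3=3
[1]->row 3·2+1=7  col g=7

7,7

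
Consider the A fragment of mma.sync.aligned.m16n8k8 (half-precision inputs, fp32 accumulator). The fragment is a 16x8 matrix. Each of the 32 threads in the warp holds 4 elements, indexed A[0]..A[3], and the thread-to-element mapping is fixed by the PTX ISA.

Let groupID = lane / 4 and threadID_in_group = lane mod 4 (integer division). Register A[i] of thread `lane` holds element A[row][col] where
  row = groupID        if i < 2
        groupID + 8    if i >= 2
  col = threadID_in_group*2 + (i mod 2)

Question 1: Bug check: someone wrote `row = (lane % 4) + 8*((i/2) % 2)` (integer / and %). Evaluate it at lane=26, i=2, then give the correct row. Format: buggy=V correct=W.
`(lane % 4) + 8*((i/2) % 2)`[26,2]→10
L=26→G=26>>2=6, T=26&3=2
[2]→row 6+8=14  col 2·2+0=4
row: 10 vs 14

buggy=10 correct=14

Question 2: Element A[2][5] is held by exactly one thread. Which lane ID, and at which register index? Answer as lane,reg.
r:2=>grp=2,rB=0  c:5=>tig=2,lo=1
L=2*4+2=10  i=0*2+1=1

10,1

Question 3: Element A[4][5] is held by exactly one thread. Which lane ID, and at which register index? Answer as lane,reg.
18,1

r: 4->gid=4,r8=0  c: 5->tid=2,i&1=1
L=4*4+2=18  i=0*2+1=1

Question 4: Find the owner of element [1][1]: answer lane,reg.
4,1

r: 1->gid=1,r8=0  c: 1->tid=0,i&1=1
L=1*4+0=4  i=0*2+1=1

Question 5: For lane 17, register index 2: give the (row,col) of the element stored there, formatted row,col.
12,2

lane 17->17/4=4, 17 mod 4=1
i=2  r:4+8->12  c:2·1+0->2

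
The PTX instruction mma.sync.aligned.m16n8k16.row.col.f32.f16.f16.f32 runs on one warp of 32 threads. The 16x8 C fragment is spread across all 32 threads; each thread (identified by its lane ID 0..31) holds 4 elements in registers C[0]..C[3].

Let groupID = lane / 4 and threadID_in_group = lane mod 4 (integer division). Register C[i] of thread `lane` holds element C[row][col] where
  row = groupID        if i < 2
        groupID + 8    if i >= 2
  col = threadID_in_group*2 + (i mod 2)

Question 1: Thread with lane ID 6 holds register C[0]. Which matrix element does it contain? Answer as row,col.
lane 6->6/4=1, 6 mod 4=2
i=0  r:1+0->1  c:2·2+0->4

1,4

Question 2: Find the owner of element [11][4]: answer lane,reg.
14,2

r=11->g=3,rb=1  c=4->t=2,b0=0
L=3*4+2=14  i=1*2+0=2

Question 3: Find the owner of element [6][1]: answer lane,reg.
r=6⇒gr=6,Rb=0  c=1⇒th=0,odd=1
L=6*4+0=24  i=0*2+1=1

24,1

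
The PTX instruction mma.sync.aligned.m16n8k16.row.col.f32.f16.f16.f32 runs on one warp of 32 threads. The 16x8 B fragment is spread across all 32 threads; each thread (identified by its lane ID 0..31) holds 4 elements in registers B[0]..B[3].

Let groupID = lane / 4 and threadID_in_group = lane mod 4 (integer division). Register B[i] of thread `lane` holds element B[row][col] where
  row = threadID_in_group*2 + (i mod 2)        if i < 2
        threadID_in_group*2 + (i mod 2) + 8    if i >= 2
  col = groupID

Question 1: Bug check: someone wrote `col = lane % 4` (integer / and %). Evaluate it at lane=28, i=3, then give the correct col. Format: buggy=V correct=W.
`lane % 4`[28,3]⇒0
L=28⇒gr=28>>2=7, th=28&3=0
[3]⇒row 0·2+1+8=9  col gr=7
col: 0 vs 7

buggy=0 correct=7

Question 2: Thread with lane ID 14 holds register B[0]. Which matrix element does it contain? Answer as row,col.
4,3

14: gid=3,tid=2
[0] (2*2+0+0,3) = (4,3)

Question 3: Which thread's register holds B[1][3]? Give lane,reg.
12,1

c=3⇒gr=3  r=1⇒Rb=0,th=0,odd=1
L=3*4+0=12  i=0*2+1=1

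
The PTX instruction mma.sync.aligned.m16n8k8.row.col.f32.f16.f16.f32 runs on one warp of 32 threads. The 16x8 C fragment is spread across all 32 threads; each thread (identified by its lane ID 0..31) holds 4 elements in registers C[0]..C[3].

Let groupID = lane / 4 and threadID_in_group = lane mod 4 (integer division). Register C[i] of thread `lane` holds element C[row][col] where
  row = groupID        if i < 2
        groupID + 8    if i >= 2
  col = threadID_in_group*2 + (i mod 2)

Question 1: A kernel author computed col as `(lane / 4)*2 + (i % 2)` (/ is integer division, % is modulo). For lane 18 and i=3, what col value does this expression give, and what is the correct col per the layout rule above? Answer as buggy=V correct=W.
`(lane / 4)*2 + (i % 2)`[18,3]→9
18: G=4,T=2
[3] (4+8,2*2+1) = (12,5)
col: 9 vs 5

buggy=9 correct=5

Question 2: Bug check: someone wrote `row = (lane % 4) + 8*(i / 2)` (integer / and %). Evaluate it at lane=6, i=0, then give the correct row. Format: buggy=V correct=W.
`(lane % 4) + 8*(i / 2)`[6,0]⇒2
lane 6⇒6/4=1, 6 mod 4=2
i=0  r:1+0⇒1  c:2·2+0⇒4
row: 2 vs 1

buggy=2 correct=1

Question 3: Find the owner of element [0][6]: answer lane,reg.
3,0

r=0->g=0,rb=0  c=6->t=3,b0=0
L=0*4+3=3  i=0*2+0=0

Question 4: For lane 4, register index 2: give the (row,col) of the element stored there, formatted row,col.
lane 4⇒4/4=1, 4 mod 4=0
i=2  r:1+8⇒9  c:2·0+0⇒0

9,0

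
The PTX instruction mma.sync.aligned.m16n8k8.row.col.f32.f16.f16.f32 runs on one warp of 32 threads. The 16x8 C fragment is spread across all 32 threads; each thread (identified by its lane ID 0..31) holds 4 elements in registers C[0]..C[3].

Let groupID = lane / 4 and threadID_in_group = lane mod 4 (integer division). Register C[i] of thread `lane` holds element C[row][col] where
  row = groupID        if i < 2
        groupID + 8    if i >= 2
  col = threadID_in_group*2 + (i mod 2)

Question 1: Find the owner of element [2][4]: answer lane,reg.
10,0

r:2=>grp=2,rB=0  c:4=>tig=2,lo=0
L=2*4+2=10  i=0*2+0=0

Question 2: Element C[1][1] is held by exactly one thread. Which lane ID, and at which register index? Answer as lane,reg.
r=1→G=1,rhi=0  c=1→T=0,p=1
L=1*4+0=4  i=0*2+1=1

4,1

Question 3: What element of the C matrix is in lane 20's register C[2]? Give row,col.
L=20⇒gr=20>>2=5, th=20&3=0
[2]⇒row 5+8=13  col 0·2+0=0

13,0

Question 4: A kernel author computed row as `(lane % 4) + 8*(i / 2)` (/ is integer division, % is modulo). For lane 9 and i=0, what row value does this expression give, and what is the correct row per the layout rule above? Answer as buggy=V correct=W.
`(lane % 4) + 8*(i / 2)`[9,0]=>1
9: grp=2,tig=1
[0] (2+0,1*2+0) = (2,2)
row: 1 vs 2

buggy=1 correct=2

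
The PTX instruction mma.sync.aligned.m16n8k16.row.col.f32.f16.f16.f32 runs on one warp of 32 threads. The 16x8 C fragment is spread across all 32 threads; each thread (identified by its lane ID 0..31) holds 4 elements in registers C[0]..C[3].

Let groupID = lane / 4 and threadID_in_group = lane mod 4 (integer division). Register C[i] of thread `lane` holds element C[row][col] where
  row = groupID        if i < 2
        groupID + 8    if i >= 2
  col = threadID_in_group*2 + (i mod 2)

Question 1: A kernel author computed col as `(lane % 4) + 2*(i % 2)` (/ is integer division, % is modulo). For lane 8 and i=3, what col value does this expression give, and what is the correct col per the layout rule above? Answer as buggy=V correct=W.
`(lane % 4) + 2*(i % 2)`[8,3]->2
8: gid=2,tid=0
[3] (2+8,0*2+1) = (10,1)
col: 2 vs 1

buggy=2 correct=1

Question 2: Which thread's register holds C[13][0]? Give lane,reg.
20,2

r=13->g=5,rb=1  c=0->t=0,b0=0
L=5*4+0=20  i=1*2+0=2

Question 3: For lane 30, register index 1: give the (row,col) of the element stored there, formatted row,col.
lane 30: G=7 (30/4), T=2 (30%4)
i=1: r=7+0=7, c=2*2+1=5

7,5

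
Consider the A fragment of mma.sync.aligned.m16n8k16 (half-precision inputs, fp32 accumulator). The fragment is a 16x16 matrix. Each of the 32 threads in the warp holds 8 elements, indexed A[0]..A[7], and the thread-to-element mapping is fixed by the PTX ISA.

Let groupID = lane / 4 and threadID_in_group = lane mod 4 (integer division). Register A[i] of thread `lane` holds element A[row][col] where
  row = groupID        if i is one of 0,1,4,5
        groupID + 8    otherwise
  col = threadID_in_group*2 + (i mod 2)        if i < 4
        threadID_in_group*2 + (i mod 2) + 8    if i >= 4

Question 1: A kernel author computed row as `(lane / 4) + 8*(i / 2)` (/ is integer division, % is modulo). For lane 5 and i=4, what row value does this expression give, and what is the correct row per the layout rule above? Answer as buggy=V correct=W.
`(lane / 4) + 8*(i / 2)`[5,4]⇒17
lane 5: gr=1 (5/4), th=1 (5%4)
i=4: r=1+0=1, c=1*2+0+8=10
row: 17 vs 1

buggy=17 correct=1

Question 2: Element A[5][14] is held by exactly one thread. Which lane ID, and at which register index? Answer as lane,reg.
23,4

r:5=>grp=5,rB=0  c:14=>cB=1,tig=3,lo=0
L=5*4+3=23  i=1*4+0*2+0=4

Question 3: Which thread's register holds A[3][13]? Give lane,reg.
r: 3->gid=3,r8=0  c: 13->c8=1,tid=2,i&1=1
L=3*4+2=14  i=1*4+0*2+1=5

14,5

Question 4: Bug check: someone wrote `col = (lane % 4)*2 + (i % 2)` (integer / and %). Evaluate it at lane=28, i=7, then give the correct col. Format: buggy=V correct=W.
buggy=1 correct=9

`(lane % 4)*2 + (i % 2)`[28,7]->1
28: g=7,t=0
[7] (7+8,0*2+1+8) = (15,9)
col: 1 vs 9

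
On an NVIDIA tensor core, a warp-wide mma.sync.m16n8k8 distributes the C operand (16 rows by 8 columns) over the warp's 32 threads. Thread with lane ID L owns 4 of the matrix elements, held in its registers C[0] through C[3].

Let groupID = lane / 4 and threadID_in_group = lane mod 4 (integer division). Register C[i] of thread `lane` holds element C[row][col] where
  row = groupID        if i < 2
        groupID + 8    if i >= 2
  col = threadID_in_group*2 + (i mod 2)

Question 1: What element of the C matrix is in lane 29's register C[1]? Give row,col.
L=29→G=29>>2=7, T=29&3=1
[1]→row 7+0=7  col 1·2+1=3

7,3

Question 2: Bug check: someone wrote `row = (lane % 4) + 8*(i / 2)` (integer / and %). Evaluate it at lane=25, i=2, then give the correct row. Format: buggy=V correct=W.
`(lane % 4) + 8*(i / 2)`[25,2]->9
lane 25: gid=6 (25/4), tid=1 (25%4)
i=2: r=6+8=14, c=1*2+0=2
row: 9 vs 14

buggy=9 correct=14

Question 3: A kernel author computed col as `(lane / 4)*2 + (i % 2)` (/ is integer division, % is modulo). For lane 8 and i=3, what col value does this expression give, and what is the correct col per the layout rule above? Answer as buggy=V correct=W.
buggy=5 correct=1

`(lane / 4)*2 + (i % 2)`[8,3]⇒5
lane 8⇒8/4=2, 8 mod 4=0
i=3  r:2+8⇒10  c:2·0+1⇒1
col: 5 vs 1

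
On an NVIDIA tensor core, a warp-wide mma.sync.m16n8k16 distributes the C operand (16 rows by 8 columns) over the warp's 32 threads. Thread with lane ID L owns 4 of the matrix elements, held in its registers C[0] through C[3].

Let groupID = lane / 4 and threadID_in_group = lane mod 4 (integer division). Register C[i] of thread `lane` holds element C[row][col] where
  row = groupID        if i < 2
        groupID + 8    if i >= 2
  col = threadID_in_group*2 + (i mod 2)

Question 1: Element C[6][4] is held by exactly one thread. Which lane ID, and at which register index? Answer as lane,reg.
26,0

r: 6->gid=6,r8=0  c: 4->tid=2,i&1=0
L=6*4+2=26  i=0*2+0=0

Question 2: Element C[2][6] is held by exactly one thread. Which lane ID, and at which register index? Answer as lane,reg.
11,0

r: 2->gid=2,r8=0  c: 6->tid=3,i&1=0
L=2*4+3=11  i=0*2+0=0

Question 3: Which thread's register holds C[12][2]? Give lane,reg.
17,2

r: 12->gid=4,r8=1  c: 2->tid=1,i&1=0
L=4*4+1=17  i=1*2+0=2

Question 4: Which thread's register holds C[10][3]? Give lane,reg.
9,3

r=10->g=2,rb=1  c=3->t=1,b0=1
L=2*4+1=9  i=1*2+1=3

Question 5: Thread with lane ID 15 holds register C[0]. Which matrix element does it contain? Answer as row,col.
lane 15: gid=3 (15/4), tid=3 (15%4)
i=0: r=3+0=3, c=3*2+0=6

3,6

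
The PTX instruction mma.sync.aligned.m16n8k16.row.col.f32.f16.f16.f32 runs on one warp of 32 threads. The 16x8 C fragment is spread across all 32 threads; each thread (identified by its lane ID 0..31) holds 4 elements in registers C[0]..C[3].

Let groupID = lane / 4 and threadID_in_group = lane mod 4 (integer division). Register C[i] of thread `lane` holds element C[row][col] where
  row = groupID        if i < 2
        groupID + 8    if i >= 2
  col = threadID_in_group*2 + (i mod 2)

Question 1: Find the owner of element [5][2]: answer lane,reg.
21,0

r=5->g=5,rb=0  c=2->t=1,b0=0
L=5*4+1=21  i=0*2+0=0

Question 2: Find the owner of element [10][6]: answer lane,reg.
r=10→G=2,rhi=1  c=6→T=3,p=0
L=2*4+3=11  i=1*2+0=2

11,2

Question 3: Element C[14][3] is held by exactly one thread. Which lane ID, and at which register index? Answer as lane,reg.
r: 14->gid=6,r8=1  c: 3->tid=1,i&1=1
L=6*4+1=25  i=1*2+1=3

25,3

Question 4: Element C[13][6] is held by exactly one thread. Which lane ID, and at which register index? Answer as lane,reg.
r=13→G=5,rhi=1  c=6→T=3,p=0
L=5*4+3=23  i=1*2+0=2

23,2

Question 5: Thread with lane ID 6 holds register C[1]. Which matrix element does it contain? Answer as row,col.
1,5

L=6->g=6>>2=1, t=6&3=2
[1]->row 1+0=1  col 2·2+1=5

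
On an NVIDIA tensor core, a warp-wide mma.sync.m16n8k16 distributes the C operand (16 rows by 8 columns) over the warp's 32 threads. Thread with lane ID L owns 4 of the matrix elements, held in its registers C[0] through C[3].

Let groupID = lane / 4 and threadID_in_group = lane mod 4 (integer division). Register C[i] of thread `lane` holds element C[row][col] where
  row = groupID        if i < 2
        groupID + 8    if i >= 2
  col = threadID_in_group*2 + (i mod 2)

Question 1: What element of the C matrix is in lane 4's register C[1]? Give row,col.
lane 4: gr=1 (4/4), th=0 (4%4)
i=1: r=1+0=1, c=0*2+1=1

1,1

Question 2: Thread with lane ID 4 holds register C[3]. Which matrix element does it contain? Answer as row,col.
9,1

lane 4->4/4=1, 4 mod 4=0
i=3  r:1+8->9  c:2·0+1->1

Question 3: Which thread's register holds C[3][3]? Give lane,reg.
r=3->g=3,rb=0  c=3->t=1,b0=1
L=3*4+1=13  i=0*2+1=1

13,1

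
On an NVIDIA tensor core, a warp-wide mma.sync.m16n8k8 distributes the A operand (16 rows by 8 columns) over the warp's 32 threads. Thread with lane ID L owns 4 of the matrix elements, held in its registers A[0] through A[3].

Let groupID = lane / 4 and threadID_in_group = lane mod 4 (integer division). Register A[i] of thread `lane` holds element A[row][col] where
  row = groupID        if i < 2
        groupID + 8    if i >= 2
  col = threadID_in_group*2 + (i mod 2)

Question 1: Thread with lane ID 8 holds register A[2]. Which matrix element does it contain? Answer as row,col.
lane 8->8/4=2, 8 mod 4=0
i=2  r:2+8->10  c:2·0+0->0

10,0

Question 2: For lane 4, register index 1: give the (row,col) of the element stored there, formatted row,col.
lane 4->4/4=1, 4 mod 4=0
i=1  r:1+0->1  c:2·0+1->1

1,1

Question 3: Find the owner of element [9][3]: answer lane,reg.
r=9⇒gr=1,Rb=1  c=3⇒th=1,odd=1
L=1*4+1=5  i=1*2+1=3

5,3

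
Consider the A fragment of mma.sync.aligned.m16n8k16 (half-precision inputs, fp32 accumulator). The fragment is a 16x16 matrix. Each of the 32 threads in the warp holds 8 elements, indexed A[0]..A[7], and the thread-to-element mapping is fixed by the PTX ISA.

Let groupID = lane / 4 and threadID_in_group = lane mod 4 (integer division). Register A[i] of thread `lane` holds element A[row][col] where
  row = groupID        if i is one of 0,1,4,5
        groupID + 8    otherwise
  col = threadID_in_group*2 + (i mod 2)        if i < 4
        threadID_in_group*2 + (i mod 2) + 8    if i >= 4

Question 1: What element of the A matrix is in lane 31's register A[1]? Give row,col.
7,7

L=31→G=31>>2=7, T=31&3=3
[1]→row 7+0=7  col 3·2+1+0=7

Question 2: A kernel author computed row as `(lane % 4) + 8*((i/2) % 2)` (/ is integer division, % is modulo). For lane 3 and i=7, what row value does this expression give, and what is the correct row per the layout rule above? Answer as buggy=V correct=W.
`(lane % 4) + 8*((i/2) % 2)`[3,7]->11
3: g=0,t=3
[7] (0+8,3*2+1+8) = (8,15)
row: 11 vs 8

buggy=11 correct=8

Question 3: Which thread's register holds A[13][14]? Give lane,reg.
r: 13->gid=5,r8=1  c: 14->c8=1,tid=3,i&1=0
L=5*4+3=23  i=1*4+1*2+0=6

23,6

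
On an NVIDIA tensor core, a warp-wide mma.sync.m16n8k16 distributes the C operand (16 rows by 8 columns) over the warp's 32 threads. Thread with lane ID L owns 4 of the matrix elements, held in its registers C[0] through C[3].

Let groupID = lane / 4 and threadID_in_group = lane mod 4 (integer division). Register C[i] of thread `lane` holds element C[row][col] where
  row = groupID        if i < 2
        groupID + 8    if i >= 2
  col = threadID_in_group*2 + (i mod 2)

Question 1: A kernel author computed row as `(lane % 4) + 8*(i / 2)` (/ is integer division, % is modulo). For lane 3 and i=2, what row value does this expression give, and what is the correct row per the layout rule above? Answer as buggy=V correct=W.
buggy=11 correct=8

`(lane % 4) + 8*(i / 2)`[3,2]→11
lane 3→3/4=0, 3 mod 4=3
i=2  r:0+8→8  c:2·3+0→6
row: 11 vs 8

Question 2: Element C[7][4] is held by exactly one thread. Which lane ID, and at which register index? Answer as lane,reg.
30,0

r:7=>grp=7,rB=0  c:4=>tig=2,lo=0
L=7*4+2=30  i=0*2+0=0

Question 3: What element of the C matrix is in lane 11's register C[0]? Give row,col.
2,6

lane 11: gid=2 (11/4), tid=3 (11%4)
i=0: r=2+0=2, c=3*2+0=6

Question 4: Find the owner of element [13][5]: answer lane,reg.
22,3

r=13⇒gr=5,Rb=1  c=5⇒th=2,odd=1
L=5*4+2=22  i=1*2+1=3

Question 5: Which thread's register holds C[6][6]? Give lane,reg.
r=6→G=6,rhi=0  c=6→T=3,p=0
L=6*4+3=27  i=0*2+0=0

27,0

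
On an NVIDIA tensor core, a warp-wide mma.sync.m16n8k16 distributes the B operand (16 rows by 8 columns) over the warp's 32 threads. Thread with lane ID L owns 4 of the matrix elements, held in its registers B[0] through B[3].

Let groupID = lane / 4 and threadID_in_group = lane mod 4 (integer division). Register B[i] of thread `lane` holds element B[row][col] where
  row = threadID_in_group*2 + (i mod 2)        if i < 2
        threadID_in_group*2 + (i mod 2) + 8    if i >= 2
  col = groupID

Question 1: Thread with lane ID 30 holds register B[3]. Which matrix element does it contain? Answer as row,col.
13,7

lane 30: G=7 (30/4), T=2 (30%4)
i=3: r=2*2+1+8=13, c=G=7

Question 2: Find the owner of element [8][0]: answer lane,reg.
0,2

c=0->g=0  r=8->rb=1,t=0,b0=0
L=0*4+0=0  i=1*2+0=2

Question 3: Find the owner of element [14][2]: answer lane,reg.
c=2->g=2  r=14->rb=1,t=3,b0=0
L=2*4+3=11  i=1*2+0=2

11,2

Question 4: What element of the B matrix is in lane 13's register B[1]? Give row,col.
lane 13: gid=3 (13/4), tid=1 (13%4)
i=1: r=1*2+1+0=3, c=gid=3

3,3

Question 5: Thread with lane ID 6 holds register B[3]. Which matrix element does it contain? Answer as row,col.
L=6->g=6>>2=1, t=6&3=2
[3]->row 2·2+1+8=13  col g=1

13,1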